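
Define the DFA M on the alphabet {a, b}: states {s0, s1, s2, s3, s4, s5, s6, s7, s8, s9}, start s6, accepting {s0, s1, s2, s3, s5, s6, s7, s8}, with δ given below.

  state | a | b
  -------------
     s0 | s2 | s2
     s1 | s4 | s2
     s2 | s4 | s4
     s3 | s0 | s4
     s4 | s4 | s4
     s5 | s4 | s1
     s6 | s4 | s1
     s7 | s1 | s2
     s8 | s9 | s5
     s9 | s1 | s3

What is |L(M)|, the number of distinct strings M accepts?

The useful subgraph on states {s1, s2, s6} is acyclic, so L(M) is finite; the longest accepting path visits 3 useful states, giving maximum string length 2.
Counting accepting paths from s6 by length: 1 of length 0, 1 of length 1, 1 of length 2. Total 3.

3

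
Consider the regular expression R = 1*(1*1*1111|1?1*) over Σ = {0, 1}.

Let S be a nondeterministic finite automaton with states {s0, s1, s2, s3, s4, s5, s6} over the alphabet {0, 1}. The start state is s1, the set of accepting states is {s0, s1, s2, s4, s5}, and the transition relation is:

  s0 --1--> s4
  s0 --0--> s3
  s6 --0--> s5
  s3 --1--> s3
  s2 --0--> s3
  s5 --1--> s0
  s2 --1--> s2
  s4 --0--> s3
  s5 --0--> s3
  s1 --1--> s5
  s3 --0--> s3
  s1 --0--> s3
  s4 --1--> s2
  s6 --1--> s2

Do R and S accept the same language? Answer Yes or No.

Converting the expression R to a DFA (subset construction, then merging equivalent states) gives the minimal DFA with states {r0, r1}, start state r0, accepting states {r0} and transitions r0: 0→r1, 1→r0; r1: 0→r1, 1→r1.
Exploring the product automaton R × S from the start pair (r0, s1), following both machines on each input symbol, reaches 6 state pairs: (r0, s1), (r1, s3), (r0, s5), (r0, s0), (r0, s4), (r0, s2).
R accepts in {r0} and S accepts in {s0, s1, s2, s4, s5}. In every reachable pair the two components are either both accepting — (r0, s1), (r0, s5), (r0, s0), (r0, s4), (r0, s2) — or both non-accepting, so no string is accepted by exactly one of the machines: L(R) \ L(S) and L(S) \ L(R) are both empty.
Hence every string is accepted by R iff it is accepted by S, and the two languages coincide.

Yes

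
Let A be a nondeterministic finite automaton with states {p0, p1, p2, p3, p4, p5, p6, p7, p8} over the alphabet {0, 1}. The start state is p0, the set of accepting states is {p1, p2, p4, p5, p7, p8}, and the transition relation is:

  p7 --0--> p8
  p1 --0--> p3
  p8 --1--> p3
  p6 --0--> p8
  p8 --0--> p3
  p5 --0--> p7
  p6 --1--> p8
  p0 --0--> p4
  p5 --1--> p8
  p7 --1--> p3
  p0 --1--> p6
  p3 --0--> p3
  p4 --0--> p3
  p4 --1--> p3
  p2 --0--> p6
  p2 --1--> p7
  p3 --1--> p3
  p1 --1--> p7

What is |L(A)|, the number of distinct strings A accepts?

The useful subgraph on states {p0, p4, p6, p8} is acyclic, so L(A) is finite; the longest accepting path visits 3 useful states, giving maximum string length 2.
Counting accepting paths from p0 by length: 1 of length 1, 2 of length 2. Total 3.

3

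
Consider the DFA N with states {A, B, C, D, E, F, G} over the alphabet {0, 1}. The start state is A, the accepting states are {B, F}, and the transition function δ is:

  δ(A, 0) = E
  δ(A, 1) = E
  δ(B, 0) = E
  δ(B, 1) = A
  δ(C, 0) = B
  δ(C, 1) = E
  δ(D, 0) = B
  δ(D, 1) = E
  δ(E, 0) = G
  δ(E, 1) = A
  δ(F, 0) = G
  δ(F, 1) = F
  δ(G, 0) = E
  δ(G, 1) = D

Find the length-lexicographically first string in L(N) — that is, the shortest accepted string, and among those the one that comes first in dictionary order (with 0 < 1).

0010

A breadth-first search from A reaches an accepting state first via the path A → E → G → D → B on input 0010.
No string of length < 4 is accepted (BFS exhausts all shorter strings without reaching an accepting state), and 0010 is the lexicographically least accepting string of length 4.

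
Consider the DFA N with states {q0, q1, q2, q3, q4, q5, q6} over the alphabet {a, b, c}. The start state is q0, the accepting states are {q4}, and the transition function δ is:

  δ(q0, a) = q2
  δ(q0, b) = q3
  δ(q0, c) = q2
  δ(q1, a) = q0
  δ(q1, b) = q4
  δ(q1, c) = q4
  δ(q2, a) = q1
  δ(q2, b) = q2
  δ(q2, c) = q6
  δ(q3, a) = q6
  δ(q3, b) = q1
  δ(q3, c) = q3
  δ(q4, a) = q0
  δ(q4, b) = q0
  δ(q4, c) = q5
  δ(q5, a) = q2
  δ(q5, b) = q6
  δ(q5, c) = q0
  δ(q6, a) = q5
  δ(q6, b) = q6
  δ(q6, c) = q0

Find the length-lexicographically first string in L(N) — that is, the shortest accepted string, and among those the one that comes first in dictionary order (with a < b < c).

A breadth-first search from q0 reaches an accepting state first via the path q0 → q2 → q1 → q4 on input aab.
No string of length < 3 is accepted (BFS exhausts all shorter strings without reaching an accepting state), and aab is the lexicographically least accepting string of length 3.

aab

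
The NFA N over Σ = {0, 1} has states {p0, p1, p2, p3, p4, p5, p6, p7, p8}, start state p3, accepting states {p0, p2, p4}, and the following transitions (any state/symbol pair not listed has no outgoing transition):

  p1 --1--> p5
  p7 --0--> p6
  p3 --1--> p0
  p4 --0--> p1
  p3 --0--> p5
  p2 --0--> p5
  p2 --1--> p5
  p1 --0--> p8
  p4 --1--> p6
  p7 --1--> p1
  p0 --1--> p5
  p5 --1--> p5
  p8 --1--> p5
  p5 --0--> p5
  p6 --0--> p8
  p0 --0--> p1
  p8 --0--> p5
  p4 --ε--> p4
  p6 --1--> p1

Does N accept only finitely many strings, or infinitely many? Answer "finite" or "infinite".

The useful states (reachable from p3 and able to reach an accepting state) are {p0, p3}.
Restricted to these states the transition graph has no cycle, so every accepting path has bounded length and L is finite.

finite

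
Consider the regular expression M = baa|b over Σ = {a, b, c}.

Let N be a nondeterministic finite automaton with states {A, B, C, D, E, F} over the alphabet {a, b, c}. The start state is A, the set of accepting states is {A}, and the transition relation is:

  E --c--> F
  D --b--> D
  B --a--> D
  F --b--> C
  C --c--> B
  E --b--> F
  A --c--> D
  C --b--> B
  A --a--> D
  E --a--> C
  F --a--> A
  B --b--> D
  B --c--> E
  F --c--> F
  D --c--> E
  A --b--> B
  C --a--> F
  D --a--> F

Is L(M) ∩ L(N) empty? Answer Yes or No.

Converting the expression M to a DFA (subset construction, then merging equivalent states) gives the minimal DFA with states {m0, m1, m2, m3, m4}, start state m0, accepting states {m2, m4} and transitions m0: a→m1, b→m2, c→m1; m1: a→m1, b→m1, c→m1; m2: a→m3, b→m1, c→m1; m3: a→m4, b→m1, c→m1; m4: a→m1, b→m1, c→m1.
Exploring the product automaton M × N from the start pair (m0, A), following both machines on each input symbol, reaches 10 state pairs: (m0, A), (m1, D), (m2, B), (m1, F), (m1, E), (m3, D), (m1, A), (m1, C), (m4, F), (m1, B).
M accepts in {m2, m4} and N accepts in {A}; no reachable pair has both components accepting, so no string drives both machines to acceptance simultaneously and L(M) ∩ L(N) = ∅.
So no string is accepted by both, and the intersection is empty.

Yes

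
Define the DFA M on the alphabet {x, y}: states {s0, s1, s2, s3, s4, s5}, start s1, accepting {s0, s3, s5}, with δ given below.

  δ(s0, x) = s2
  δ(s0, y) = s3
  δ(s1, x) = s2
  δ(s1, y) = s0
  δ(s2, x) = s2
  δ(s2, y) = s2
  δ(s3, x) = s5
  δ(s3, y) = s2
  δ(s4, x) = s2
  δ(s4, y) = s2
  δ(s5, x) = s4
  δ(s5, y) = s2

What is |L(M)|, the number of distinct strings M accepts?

3

The useful subgraph on states {s0, s1, s3, s5} is acyclic, so L(M) is finite; the longest accepting path visits 4 useful states, giving maximum string length 3.
Counting accepting paths from s1 by length: 1 of length 1, 1 of length 2, 1 of length 3. Total 3.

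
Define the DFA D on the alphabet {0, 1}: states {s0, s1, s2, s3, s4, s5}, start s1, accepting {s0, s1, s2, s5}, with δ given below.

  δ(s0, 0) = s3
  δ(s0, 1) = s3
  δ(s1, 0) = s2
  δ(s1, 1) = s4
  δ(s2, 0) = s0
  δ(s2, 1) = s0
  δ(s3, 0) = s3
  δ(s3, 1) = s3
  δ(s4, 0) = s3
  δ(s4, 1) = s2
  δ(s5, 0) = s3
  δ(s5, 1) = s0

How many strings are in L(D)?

7

The useful subgraph on states {s0, s1, s2, s4} is acyclic, so L(D) is finite; the longest accepting path visits 4 useful states, giving maximum string length 3.
Counting accepting paths from s1 by length: 1 of length 0, 1 of length 1, 3 of length 2, 2 of length 3. Total 7.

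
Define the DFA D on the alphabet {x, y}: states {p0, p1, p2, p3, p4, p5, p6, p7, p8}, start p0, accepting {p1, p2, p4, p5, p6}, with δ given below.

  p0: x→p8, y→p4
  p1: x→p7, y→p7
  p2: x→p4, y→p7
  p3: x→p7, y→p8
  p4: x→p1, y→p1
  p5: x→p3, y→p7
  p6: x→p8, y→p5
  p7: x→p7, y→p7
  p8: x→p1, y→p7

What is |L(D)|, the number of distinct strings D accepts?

4

The useful subgraph on states {p0, p1, p4, p8} is acyclic, so L(D) is finite; the longest accepting path visits 3 useful states, giving maximum string length 2.
Counting accepting paths from p0 by length: 1 of length 1, 3 of length 2. Total 4.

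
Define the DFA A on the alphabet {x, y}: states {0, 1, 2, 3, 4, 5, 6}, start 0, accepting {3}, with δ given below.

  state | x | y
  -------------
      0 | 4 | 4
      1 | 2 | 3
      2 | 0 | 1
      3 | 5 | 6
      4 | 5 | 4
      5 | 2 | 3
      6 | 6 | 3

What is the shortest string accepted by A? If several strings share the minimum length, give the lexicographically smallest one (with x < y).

A breadth-first search from 0 reaches an accepting state first via the path 0 → 4 → 5 → 3 on input xxy.
No string of length < 3 is accepted (BFS exhausts all shorter strings without reaching an accepting state), and xxy is the lexicographically least accepting string of length 3.

xxy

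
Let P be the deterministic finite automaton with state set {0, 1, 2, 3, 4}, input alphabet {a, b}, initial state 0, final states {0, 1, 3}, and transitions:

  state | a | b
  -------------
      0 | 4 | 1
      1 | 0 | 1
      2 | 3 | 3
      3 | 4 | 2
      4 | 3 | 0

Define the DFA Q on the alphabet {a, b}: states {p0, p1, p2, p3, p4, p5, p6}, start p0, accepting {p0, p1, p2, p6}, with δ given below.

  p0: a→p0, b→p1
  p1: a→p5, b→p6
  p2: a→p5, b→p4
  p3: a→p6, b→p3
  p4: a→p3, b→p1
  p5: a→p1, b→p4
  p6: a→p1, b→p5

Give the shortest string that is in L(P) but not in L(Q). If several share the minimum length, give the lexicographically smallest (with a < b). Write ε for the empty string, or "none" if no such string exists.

The string ba is accepted by P but not by Q.
No shorter string lies in the difference, and ba is the lexicographically first length-2 string in L(P) \ L(Q).

ba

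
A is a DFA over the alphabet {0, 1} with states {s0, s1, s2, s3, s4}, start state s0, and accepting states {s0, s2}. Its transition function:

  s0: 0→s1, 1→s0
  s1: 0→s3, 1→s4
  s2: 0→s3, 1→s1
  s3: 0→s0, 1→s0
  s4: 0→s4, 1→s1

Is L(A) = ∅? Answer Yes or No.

The empty string ε is accepted: the run s0 ends in the accepting state s0.
Since at least one string is accepted, L(A) is not empty.

No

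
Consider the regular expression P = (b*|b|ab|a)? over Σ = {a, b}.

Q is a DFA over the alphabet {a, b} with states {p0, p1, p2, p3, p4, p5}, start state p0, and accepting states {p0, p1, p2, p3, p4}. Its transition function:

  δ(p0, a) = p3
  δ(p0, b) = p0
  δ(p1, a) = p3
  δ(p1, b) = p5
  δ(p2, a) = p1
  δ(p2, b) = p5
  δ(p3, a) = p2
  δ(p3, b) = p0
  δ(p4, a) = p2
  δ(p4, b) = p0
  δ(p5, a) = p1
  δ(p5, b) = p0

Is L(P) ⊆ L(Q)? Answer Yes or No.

Converting the expression P to a DFA (subset construction, then merging equivalent states) gives the minimal DFA with states {r0, r1, r2, r3, r4}, start state r0, accepting states {r0, r1, r2, r4} and transitions r0: a→r1, b→r2; r1: a→r3, b→r4; r2: a→r3, b→r2; r3: a→r3, b→r3; r4: a→r3, b→r3.
Exploring the product automaton P × Q from the start pair (r0, p0), following both machines on each input symbol, reaches 9 state pairs: (r0, p0), (r1, p3), (r2, p0), (r3, p2), (r4, p0), (r3, p3), (r3, p1), (r3, p5), (r3, p0).
P accepts in {r0, r1, r2, r4} and Q accepts in {p0, p1, p2, p3, p4}. The reachable pairs whose P-component is accepting are (r0, p0), (r1, p3), (r2, p0), (r4, p0); in each of them the Q-component is accepting too, so the product for L(P) \ L(Q) (P-component accepting, Q-component rejecting) has no reachable accepting pair and the difference is empty.
Hence every string in L(P) is also in L(Q).

Yes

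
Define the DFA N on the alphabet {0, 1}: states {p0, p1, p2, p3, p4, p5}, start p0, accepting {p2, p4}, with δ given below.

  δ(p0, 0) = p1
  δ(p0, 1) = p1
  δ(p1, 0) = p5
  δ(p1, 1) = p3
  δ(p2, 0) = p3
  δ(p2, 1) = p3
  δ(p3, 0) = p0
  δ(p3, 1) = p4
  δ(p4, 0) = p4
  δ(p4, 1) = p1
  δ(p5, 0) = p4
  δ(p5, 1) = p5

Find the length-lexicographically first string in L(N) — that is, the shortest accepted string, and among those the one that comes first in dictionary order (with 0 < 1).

000

A breadth-first search from p0 reaches an accepting state first via the path p0 → p1 → p5 → p4 on input 000.
No string of length < 3 is accepted (BFS exhausts all shorter strings without reaching an accepting state), and 000 is the lexicographically least accepting string of length 3.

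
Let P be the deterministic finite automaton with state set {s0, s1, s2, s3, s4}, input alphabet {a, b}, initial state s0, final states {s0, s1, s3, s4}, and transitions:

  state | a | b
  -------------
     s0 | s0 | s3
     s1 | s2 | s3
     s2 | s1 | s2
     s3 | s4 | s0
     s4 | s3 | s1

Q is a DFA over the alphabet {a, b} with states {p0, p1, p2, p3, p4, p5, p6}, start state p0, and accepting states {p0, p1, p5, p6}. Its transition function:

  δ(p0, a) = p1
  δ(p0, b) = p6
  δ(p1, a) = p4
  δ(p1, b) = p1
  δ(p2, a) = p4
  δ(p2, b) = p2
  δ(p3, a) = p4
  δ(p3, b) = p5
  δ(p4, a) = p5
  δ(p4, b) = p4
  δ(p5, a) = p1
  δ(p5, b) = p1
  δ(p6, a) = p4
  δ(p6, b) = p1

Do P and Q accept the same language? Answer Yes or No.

The string aa is accepted by P but rejected by Q.
So L(P) ≠ L(Q).

No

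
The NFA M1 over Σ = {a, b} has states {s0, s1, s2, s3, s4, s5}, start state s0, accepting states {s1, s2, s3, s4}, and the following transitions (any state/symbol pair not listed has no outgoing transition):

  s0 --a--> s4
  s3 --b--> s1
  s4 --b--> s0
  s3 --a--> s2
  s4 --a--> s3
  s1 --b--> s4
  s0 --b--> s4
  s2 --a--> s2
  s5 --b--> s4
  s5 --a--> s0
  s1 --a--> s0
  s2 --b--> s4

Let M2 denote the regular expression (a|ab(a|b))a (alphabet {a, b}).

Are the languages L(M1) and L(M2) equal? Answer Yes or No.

The string a is accepted by M1 but rejected by M2.
So L(M1) ≠ L(M2).

No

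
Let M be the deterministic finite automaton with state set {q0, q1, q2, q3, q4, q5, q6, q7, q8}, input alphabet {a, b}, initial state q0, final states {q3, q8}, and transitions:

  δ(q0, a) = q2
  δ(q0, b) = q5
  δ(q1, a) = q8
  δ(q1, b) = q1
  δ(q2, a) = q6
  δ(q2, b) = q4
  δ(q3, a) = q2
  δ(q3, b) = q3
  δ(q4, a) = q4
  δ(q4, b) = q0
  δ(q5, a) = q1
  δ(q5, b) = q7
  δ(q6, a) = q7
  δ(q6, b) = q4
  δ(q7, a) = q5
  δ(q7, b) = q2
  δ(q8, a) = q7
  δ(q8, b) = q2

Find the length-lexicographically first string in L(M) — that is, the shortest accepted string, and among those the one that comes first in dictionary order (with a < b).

A breadth-first search from q0 reaches an accepting state first via the path q0 → q5 → q1 → q8 on input baa.
No string of length < 3 is accepted (BFS exhausts all shorter strings without reaching an accepting state), and baa is the lexicographically least accepting string of length 3.

baa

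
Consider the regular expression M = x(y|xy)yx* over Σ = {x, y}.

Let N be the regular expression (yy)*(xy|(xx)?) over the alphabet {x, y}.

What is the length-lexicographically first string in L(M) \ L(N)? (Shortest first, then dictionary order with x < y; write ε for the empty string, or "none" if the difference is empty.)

xyy

The string xyy is accepted by M but not by N.
No shorter string lies in the difference, and xyy is the lexicographically first length-3 string in L(M) \ L(N).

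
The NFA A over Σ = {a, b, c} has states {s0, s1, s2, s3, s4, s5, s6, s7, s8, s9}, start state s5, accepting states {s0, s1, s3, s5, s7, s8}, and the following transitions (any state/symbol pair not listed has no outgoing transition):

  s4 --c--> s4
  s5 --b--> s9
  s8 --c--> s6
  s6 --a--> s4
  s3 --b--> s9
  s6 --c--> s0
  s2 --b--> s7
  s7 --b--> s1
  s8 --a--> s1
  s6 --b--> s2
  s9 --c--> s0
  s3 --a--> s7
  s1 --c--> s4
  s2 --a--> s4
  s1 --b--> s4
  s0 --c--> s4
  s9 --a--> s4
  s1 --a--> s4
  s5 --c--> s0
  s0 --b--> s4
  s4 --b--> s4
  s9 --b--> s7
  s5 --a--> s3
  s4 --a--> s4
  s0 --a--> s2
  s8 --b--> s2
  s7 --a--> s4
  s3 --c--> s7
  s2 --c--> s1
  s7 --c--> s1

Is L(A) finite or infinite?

finite

The useful states (reachable from s5 and able to reach an accepting state) are {s0, s1, s2, s3, s5, s7, s9}.
Restricted to these states the transition graph has no cycle, so every accepting path has bounded length and L is finite.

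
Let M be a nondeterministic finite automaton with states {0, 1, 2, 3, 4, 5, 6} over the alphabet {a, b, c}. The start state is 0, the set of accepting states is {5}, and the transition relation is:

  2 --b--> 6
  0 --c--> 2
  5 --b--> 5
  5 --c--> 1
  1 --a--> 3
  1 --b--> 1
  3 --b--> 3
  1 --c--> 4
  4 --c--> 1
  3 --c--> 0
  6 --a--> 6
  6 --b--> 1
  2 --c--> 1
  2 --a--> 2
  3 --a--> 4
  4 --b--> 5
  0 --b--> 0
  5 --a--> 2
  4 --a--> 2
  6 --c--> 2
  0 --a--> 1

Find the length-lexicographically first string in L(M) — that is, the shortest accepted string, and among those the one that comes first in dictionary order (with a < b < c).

A breadth-first search from 0 reaches an accepting state first via the path 0 → 1 → 4 → 5 on input acb.
No string of length < 3 is accepted (BFS exhausts all shorter strings without reaching an accepting state), and acb is the lexicographically least accepting string of length 3.

acb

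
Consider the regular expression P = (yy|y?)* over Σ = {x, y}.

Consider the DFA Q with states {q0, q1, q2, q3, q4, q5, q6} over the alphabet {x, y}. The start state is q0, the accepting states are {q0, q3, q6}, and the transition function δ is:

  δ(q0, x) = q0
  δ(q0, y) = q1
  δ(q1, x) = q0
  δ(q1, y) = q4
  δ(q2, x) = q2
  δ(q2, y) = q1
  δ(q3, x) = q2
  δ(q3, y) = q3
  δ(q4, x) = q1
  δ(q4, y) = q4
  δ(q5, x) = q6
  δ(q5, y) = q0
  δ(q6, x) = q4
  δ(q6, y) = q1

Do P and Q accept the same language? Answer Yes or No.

No

The string y is accepted by P but rejected by Q.
So L(P) ≠ L(Q).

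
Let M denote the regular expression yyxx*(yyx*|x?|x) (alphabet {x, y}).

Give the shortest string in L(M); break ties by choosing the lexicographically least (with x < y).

yyx

By inspection of the expression, no string of length less than 3 matches, and yyx is the lexicographically first match of length 3.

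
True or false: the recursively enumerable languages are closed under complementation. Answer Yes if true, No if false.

No

If both L and its complement were r.e., running the two recognisers in parallel would decide L, so L would be recursive; but there are r.e. languages that are not recursive (e.g. the halting problem), and their complements are therefore not r.e.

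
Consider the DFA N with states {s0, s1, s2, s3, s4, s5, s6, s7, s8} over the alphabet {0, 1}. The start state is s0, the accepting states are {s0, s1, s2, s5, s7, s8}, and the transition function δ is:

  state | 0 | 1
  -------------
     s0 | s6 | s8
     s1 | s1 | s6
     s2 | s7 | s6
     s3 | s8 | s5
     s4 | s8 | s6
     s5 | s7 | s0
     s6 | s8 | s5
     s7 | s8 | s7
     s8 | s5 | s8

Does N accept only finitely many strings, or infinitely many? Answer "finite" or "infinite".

State s8 is reachable from the start and can reach an accepting state, and it lies on the cycle s8 → s8.
Traversing that cycle any number of times yields accepted strings of unbounded length, so the language is infinite.

infinite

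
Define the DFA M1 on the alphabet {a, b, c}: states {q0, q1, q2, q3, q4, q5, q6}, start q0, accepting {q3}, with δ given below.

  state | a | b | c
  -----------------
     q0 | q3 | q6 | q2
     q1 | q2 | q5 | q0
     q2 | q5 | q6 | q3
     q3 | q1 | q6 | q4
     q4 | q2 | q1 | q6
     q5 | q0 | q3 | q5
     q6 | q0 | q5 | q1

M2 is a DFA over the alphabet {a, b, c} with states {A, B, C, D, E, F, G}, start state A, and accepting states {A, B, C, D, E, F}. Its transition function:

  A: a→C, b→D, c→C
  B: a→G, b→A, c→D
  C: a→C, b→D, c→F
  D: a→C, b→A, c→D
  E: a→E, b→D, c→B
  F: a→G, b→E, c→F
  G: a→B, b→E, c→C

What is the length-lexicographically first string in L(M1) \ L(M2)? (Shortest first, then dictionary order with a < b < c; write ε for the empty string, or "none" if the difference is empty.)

aaca

The string aaca is accepted by M1 but not by M2.
No shorter string lies in the difference, and aaca is the lexicographically first length-4 string in L(M1) \ L(M2).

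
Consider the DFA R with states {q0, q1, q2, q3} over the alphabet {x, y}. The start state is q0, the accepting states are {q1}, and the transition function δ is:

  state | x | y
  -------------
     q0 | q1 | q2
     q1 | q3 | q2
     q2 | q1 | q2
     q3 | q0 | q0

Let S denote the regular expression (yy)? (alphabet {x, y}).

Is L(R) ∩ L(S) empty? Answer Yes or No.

Converting the expression S to a DFA (subset construction, then merging equivalent states) gives the minimal DFA with states {s0, s1, s2, s3}, start state s0, accepting states {s0, s3} and transitions s0: x→s1, y→s2; s1: x→s1, y→s1; s2: x→s1, y→s3; s3: x→s1, y→s1.
Exploring the product automaton R × S from the start pair (q0, s0), following both machines on each input symbol, reaches 7 state pairs: (q0, s0), (q1, s1), (q2, s2), (q3, s1), (q2, s1), (q2, s3), (q0, s1).
R accepts in {q1} and S accepts in {s0, s3}; no reachable pair has both components accepting, so no string drives both machines to acceptance simultaneously and L(R) ∩ L(S) = ∅.
So no string is accepted by both, and the intersection is empty.

Yes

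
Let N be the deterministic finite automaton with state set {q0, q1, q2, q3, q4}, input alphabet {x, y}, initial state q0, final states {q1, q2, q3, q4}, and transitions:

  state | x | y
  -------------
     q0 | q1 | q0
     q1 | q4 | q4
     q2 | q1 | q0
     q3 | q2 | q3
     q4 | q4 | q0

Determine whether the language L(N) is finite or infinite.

State q0 is reachable from the start and can reach an accepting state, and it lies on the cycle q0 → q0.
Traversing that cycle any number of times yields accepted strings of unbounded length, so the language is infinite.

infinite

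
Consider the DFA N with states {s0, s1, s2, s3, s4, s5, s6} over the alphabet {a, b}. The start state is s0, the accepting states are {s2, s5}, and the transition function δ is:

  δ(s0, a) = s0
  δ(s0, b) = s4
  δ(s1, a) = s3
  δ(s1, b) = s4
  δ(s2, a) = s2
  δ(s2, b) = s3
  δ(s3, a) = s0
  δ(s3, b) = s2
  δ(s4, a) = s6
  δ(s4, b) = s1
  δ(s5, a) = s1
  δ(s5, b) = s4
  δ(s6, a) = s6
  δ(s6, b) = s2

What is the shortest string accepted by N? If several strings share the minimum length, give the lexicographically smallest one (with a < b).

bab

A breadth-first search from s0 reaches an accepting state first via the path s0 → s4 → s6 → s2 on input bab.
No string of length < 3 is accepted (BFS exhausts all shorter strings without reaching an accepting state), and bab is the lexicographically least accepting string of length 3.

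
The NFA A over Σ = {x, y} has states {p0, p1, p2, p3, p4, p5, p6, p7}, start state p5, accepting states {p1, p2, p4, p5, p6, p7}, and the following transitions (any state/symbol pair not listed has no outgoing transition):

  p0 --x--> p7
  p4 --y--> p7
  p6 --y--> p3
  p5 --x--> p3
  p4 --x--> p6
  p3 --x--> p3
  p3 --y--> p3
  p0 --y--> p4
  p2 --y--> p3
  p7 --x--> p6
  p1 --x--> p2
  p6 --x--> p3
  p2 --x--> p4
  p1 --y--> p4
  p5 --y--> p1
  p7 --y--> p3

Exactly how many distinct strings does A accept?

The useful subgraph on states {p1, p2, p4, p5, p6, p7} is acyclic, so L(A) is finite; the longest accepting path visits 6 useful states, giving maximum string length 5.
Counting accepting paths from p5 by length: 1 of length 0, 1 of length 1, 2 of length 2, 3 of length 3, 3 of length 4, 1 of length 5. Total 11.

11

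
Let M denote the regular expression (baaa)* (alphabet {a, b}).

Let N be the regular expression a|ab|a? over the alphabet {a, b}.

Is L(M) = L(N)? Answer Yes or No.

No

The string baaa is accepted by M but rejected by N.
So L(M) ≠ L(N).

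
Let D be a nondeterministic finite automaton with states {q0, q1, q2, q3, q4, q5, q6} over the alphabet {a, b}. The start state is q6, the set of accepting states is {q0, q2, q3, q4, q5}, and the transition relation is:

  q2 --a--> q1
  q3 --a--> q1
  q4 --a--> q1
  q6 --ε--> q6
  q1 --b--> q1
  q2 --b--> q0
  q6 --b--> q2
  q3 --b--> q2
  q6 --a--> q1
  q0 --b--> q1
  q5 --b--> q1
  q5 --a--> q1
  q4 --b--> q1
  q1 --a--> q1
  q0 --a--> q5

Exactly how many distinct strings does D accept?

3

The useful subgraph on states {q0, q2, q5, q6} is acyclic, so L(D) is finite; the longest accepting path visits 4 useful states, giving maximum string length 3.
Counting accepting paths from q6 by length: 1 of length 1, 1 of length 2, 1 of length 3. Total 3.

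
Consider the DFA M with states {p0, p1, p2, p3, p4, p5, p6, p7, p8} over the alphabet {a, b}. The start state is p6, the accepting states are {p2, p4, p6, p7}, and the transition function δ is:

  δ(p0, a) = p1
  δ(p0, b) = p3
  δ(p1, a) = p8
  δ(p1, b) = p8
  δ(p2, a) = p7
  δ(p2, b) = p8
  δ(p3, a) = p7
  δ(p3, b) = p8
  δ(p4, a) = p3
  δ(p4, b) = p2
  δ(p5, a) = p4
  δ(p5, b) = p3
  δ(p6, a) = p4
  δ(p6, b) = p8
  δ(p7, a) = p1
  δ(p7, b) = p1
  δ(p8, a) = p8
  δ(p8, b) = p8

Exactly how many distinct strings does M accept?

The useful subgraph on states {p2, p3, p4, p6, p7} is acyclic, so L(M) is finite; the longest accepting path visits 4 useful states, giving maximum string length 3.
Counting accepting paths from p6 by length: 1 of length 0, 1 of length 1, 1 of length 2, 2 of length 3. Total 5.

5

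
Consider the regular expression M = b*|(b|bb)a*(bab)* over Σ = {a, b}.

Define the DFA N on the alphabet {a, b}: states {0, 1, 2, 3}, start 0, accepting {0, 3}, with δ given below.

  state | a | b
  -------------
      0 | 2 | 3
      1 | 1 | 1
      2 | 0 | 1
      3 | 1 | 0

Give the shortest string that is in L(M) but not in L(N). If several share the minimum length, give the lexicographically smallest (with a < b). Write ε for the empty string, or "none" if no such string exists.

The string ba is accepted by M but not by N.
No shorter string lies in the difference, and ba is the lexicographically first length-2 string in L(M) \ L(N).

ba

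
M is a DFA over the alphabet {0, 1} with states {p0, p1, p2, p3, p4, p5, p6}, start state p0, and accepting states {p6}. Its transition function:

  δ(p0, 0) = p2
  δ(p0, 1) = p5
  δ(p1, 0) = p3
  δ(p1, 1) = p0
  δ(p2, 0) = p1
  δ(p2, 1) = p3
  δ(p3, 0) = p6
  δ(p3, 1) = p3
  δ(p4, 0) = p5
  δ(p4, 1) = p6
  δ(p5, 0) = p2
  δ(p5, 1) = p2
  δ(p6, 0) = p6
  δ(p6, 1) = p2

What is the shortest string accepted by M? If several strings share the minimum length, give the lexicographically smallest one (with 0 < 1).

010

A breadth-first search from p0 reaches an accepting state first via the path p0 → p2 → p3 → p6 on input 010.
No string of length < 3 is accepted (BFS exhausts all shorter strings without reaching an accepting state), and 010 is the lexicographically least accepting string of length 3.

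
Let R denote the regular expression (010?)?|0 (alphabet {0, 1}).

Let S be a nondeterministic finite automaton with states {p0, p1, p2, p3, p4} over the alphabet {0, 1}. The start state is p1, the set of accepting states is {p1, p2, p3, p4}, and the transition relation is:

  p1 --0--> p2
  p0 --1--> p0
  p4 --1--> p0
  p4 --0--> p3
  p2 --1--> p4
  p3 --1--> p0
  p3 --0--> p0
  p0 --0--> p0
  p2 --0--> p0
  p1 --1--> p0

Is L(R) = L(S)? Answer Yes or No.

Converting the expression R to a DFA (subset construction, then merging equivalent states) gives the minimal DFA with states {r0, r1, r2, r3, r4}, start state r0, accepting states {r0, r1, r3, r4} and transitions r0: 0→r1, 1→r2; r1: 0→r2, 1→r3; r2: 0→r2, 1→r2; r3: 0→r4, 1→r2; r4: 0→r2, 1→r2.
Exploring the product automaton R × S from the start pair (r0, p1), following both machines on each input symbol, reaches 5 state pairs: (r0, p1), (r1, p2), (r2, p0), (r3, p4), (r4, p3).
R accepts in {r0, r1, r3, r4} and S accepts in {p1, p2, p3, p4}. In every reachable pair the two components are either both accepting — (r0, p1), (r1, p2), (r3, p4), (r4, p3) — or both non-accepting, so no string is accepted by exactly one of the machines: L(R) \ L(S) and L(S) \ L(R) are both empty.
Hence every string is accepted by R iff it is accepted by S, and the two languages coincide.

Yes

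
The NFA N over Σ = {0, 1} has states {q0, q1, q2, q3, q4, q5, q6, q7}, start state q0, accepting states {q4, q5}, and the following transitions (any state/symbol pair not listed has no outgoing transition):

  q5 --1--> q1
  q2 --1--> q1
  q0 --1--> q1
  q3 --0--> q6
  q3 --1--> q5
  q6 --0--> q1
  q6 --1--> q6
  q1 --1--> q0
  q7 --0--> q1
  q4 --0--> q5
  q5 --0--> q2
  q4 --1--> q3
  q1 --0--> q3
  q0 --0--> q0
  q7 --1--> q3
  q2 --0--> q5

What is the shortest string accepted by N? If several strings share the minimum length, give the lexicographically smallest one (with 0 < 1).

101

A breadth-first search from q0 reaches an accepting state first via the path q0 → q1 → q3 → q5 on input 101.
No string of length < 3 is accepted (BFS exhausts all shorter strings without reaching an accepting state), and 101 is the lexicographically least accepting string of length 3.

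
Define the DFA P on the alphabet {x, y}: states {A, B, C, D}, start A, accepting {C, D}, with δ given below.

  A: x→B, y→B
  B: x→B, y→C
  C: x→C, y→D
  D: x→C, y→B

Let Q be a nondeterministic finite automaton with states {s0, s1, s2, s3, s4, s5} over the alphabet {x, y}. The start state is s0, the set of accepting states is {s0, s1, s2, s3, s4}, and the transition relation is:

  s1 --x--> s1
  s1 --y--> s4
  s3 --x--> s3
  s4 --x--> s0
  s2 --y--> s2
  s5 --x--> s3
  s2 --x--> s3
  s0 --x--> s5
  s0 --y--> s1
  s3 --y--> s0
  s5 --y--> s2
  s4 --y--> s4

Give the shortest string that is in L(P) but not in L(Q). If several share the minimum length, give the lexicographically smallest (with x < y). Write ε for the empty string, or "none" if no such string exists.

xxyx

The string xxyx is accepted by P but not by Q.
No shorter string lies in the difference, and xxyx is the lexicographically first length-4 string in L(P) \ L(Q).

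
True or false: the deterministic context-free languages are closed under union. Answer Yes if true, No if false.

{aⁿbⁿ : n≥0} and {aⁿb²ⁿ : n≥0} are each accepted by a deterministic PDA (push the a's; pop one per b, respectively one per two b's), but their union U is not. Suppose a DPDA M accepted U. Being deterministic, M has a single run on aⁿb²ⁿ, and since aⁿbⁿ ∈ U that run passes through an accepting configuration right after consuming the prefix aⁿbⁿ and then goes on to accept again after n more b's. Build an ordinary (nondeterministic) PDA M′ that simulates M on a's and b's and, at any moment when M is in an accepting state, may switch to a second mode in which it reads only c's, feeding each c to M as a b; M′ accepts when M does. Then M′ accepts aⁱbʲcᵏ (k≥1) exactly when both aⁱbʲ ∈ U and aⁱbʲ⁺ᵏ ∈ U, and checking the four cases (i=j or j=2i, combined with j+k=i or j+k=2i) leaves only i=j=k: so L(M′) ∩ a*b*c⁺ = {aⁿbⁿcⁿ : n≥1} would be context-free, which it is not (pumping lemma) — contradiction. (The union is an unambiguous CFL; it is determinism, not unambiguity, that fails.)

No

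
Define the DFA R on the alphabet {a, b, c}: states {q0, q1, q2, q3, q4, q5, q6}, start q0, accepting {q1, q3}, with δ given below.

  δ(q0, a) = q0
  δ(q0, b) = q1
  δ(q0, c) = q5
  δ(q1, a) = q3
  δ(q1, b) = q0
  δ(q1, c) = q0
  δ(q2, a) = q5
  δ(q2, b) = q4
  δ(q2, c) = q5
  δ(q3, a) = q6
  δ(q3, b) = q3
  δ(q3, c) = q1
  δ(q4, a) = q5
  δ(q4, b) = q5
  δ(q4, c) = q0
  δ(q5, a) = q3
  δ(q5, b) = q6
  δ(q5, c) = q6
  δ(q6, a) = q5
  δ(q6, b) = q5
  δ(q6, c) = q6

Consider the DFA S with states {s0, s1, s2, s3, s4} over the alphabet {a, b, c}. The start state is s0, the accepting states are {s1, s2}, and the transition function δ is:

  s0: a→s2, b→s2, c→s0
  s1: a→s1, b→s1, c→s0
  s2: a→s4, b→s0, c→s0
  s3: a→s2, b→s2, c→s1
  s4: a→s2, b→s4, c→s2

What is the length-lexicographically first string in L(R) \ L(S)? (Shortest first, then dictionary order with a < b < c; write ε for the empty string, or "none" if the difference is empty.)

ab

The string ab is accepted by R but not by S.
No shorter string lies in the difference, and ab is the lexicographically first length-2 string in L(R) \ L(S).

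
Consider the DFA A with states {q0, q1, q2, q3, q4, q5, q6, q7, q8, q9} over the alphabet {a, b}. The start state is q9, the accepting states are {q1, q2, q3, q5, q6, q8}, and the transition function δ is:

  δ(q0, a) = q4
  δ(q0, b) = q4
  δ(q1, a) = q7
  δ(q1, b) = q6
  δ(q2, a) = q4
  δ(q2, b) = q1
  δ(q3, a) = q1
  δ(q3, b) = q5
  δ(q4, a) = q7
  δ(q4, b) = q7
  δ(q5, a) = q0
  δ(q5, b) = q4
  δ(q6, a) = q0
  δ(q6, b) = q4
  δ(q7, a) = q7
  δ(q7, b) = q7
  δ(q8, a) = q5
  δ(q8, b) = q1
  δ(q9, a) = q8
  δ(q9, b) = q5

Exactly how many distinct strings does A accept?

The useful subgraph on states {q1, q5, q6, q8, q9} is acyclic, so L(A) is finite; the longest accepting path visits 4 useful states, giving maximum string length 3.
Counting accepting paths from q9 by length: 2 of length 1, 2 of length 2, 1 of length 3. Total 5.

5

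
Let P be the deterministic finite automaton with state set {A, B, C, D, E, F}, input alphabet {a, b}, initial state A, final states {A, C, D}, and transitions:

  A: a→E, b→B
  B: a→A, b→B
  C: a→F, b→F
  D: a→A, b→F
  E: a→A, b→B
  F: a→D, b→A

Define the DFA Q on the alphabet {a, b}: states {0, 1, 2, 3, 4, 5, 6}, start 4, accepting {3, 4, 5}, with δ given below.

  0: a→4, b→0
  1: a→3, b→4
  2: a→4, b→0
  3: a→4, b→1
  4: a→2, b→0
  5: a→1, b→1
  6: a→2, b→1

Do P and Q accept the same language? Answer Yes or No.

Yes

Exploring the product automaton P × Q from the start pair (A, 4), following both machines on each input symbol, reaches 3 state pairs: (A, 4), (E, 2), (B, 0).
P accepts in {A, C, D} and Q accepts in {3, 4, 5}. In every reachable pair the two components are either both accepting — (A, 4) — or both non-accepting, so no string is accepted by exactly one of the machines: L(P) \ L(Q) and L(Q) \ L(P) are both empty.
Hence every string is accepted by P iff it is accepted by Q, and the two languages coincide.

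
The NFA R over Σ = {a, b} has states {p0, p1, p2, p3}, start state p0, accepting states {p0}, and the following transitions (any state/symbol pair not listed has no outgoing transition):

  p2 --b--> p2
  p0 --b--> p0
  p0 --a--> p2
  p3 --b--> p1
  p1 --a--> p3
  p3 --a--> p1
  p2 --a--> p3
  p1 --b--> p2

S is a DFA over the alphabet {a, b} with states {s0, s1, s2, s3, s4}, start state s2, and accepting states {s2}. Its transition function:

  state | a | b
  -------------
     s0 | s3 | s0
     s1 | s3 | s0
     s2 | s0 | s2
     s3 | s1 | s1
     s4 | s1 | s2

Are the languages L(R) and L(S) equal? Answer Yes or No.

Yes

Exploring the product automaton R × S from the start pair (p0, s2), following both machines on each input symbol, reaches 4 state pairs: (p0, s2), (p2, s0), (p3, s3), (p1, s1).
R accepts in {p0} and S accepts in {s2}. In every reachable pair the two components are either both accepting — (p0, s2) — or both non-accepting, so no string is accepted by exactly one of the machines: L(R) \ L(S) and L(S) \ L(R) are both empty.
Hence every string is accepted by R iff it is accepted by S, and the two languages coincide.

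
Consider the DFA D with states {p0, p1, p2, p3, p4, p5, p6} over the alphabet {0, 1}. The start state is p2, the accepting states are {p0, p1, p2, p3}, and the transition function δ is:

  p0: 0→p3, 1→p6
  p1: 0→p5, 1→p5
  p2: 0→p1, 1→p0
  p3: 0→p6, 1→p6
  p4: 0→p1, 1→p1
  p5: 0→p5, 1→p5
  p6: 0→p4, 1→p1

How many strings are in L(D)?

The useful subgraph on states {p0, p1, p2, p3, p4, p6} is acyclic, so L(D) is finite; the longest accepting path visits 6 useful states, giving maximum string length 5.
Counting accepting paths from p2 by length: 1 of length 0, 2 of length 1, 1 of length 2, 1 of length 3, 4 of length 4, 4 of length 5. Total 13.

13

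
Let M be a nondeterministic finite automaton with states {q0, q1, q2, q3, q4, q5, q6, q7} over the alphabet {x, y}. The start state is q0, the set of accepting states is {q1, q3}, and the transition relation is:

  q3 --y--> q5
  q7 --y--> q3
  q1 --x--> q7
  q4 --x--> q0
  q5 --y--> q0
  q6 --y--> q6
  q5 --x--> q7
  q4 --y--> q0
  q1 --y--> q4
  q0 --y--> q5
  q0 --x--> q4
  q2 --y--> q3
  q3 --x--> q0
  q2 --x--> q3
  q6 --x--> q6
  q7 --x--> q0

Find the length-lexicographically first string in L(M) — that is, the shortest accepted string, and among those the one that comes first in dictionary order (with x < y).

yxy

A breadth-first search from q0 reaches an accepting state first via the path q0 → q5 → q7 → q3 on input yxy.
No string of length < 3 is accepted (BFS exhausts all shorter strings without reaching an accepting state), and yxy is the lexicographically least accepting string of length 3.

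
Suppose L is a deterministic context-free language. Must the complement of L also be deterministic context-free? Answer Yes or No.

Yes

A deterministic PDA can be normalised so that it always reads its entire input (no blocking, no infinite ε-loops) and records in its finite control whether it has passed through an accepting state since the last input symbol was consumed; inverting that end-of-input verdict yields a DPDA for the complement.
So the deterministic context-free languages are closed under complement.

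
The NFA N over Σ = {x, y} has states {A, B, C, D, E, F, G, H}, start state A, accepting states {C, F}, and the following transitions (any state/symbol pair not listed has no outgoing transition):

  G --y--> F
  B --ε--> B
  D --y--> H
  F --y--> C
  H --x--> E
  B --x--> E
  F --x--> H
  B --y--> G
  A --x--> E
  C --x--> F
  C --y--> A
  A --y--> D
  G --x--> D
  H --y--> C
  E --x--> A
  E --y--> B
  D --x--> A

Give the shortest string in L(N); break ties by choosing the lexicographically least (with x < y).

yyy

A breadth-first search from A reaches an accepting state first via the path A → D → H → C on input yyy.
No string of length < 3 is accepted (BFS exhausts all shorter strings without reaching an accepting state), and yyy is the lexicographically least accepting string of length 3.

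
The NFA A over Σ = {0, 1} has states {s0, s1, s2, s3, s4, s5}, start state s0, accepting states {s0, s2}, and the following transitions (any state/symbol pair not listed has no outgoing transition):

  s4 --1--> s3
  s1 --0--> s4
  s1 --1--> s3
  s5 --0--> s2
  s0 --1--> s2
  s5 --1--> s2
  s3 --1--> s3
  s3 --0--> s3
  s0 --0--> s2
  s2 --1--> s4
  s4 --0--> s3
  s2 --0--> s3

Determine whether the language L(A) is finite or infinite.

The useful states (reachable from s0 and able to reach an accepting state) are {s0, s2}.
Restricted to these states the transition graph has no cycle, so every accepting path has bounded length and L is finite.

finite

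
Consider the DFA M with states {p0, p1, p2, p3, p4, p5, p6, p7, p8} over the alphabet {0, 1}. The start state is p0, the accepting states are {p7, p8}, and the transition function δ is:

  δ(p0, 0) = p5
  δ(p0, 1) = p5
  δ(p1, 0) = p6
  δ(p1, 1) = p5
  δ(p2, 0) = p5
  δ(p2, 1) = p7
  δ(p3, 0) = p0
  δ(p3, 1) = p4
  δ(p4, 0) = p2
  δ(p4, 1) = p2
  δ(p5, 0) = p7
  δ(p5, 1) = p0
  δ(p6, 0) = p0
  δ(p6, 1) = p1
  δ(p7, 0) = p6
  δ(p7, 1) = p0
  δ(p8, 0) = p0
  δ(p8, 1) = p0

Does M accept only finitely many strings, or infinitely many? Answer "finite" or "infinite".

State p0 is reachable from the start and can reach an accepting state, and it lies on the cycle p0 → p5 → p0.
Traversing that cycle any number of times yields accepted strings of unbounded length, so the language is infinite.

infinite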